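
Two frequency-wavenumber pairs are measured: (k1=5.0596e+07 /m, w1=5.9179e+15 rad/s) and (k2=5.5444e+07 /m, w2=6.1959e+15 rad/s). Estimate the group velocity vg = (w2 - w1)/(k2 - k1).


vg = (w2 - w1) / (k2 - k1)
= (6.1959e+15 - 5.9179e+15) / (5.5444e+07 - 5.0596e+07)
= 2.7800e+14 / 4.8480e+06
= 5.7343e+07 m/s

5.7343e+07


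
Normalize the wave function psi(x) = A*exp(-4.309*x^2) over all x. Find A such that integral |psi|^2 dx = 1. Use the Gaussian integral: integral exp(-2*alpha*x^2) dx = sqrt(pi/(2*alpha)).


integral |psi|^2 dx = A^2 * sqrt(pi/(2*alpha)) = 1
A^2 = sqrt(2*alpha/pi)
= sqrt(2 * 4.309 / pi)
= 1.656259
A = sqrt(1.656259)
= 1.287

1.287


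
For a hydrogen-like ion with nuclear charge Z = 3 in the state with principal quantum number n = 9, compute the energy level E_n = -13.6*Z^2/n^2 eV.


E_n = -13.6 * Z^2 / n^2
= -13.6 * 3^2 / 9^2
= -13.6 * 9 / 81
= -1.5111 eV

-1.5111


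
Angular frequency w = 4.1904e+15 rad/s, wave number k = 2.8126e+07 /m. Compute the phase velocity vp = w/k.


vp = w / k
= 4.1904e+15 / 2.8126e+07
= 1.4899e+08 m/s

1.4899e+08


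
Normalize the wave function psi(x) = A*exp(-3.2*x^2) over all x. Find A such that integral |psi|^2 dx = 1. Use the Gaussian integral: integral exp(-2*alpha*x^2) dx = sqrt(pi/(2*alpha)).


integral |psi|^2 dx = A^2 * sqrt(pi/(2*alpha)) = 1
A^2 = sqrt(2*alpha/pi)
= sqrt(2 * 3.2 / pi)
= 1.427299
A = sqrt(1.427299)
= 1.1947

1.1947


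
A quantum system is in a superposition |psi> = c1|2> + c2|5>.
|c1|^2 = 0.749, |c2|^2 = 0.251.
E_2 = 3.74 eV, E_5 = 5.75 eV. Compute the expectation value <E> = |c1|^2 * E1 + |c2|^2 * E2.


<E> = |c1|^2 * E1 + |c2|^2 * E2
= 0.749 * 3.74 + 0.251 * 5.75
= 2.8013 + 1.4432
= 4.2445 eV

4.2445


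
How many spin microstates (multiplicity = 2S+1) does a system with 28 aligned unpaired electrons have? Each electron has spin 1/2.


Total spin S = N * (1/2) = 28 * 0.5 = 14.0
Spin multiplicity = 2S + 1
= 2 * 14.0 + 1
= 29

29


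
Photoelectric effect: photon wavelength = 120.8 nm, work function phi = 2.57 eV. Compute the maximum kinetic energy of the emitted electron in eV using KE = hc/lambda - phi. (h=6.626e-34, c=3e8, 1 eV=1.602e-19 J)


E_photon = hc / lambda
= (6.626e-34)(3e8) / (120.8e-9)
= 1.6455e-18 J
= 10.2717 eV
KE = E_photon - phi
= 10.2717 - 2.57
= 7.7017 eV

7.7017


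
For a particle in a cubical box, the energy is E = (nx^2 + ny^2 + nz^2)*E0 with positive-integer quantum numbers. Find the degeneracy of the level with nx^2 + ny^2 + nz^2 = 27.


Enumerate all (nx, ny, nz) with nx^2 + ny^2 + nz^2 = 27:
(1,1,5)
(1,5,1)
(3,3,3)
(5,1,1)
Total degeneracy = 4

4


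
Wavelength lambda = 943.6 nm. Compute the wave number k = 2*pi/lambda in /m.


k = 2 * pi / lambda
= 6.2832 / (943.6e-9)
= 6.2832 / 9.4360e-07
= 6.6587e+06 /m

6.6587e+06


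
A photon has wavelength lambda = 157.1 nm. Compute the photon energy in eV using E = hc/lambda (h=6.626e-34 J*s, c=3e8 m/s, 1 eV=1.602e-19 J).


E = hc / lambda
= (6.626e-34)(3e8) / (157.1e-9)
= 1.9878e-25 / 1.5710e-07
= 1.2653e-18 J
Converting to eV: 1.2653e-18 / 1.602e-19
= 7.8983 eV

7.8983


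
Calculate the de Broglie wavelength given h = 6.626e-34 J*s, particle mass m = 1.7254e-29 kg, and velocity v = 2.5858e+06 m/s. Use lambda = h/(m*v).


lambda = h / (m * v)
= 6.626e-34 / (1.7254e-29 * 2.5858e+06)
= 6.626e-34 / 4.4615e-23
= 1.4851e-11 m

1.4851e-11


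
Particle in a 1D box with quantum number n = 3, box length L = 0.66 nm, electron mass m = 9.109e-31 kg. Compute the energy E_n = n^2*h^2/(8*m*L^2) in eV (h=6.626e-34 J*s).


E = n^2 * h^2 / (8 * m * L^2)
= 3^2 * (6.626e-34)^2 / (8 * 9.109e-31 * (0.66e-9)^2)
= 9 * 4.3904e-67 / (8 * 9.109e-31 * 4.3560e-19)
= 1.2448e-18 J
= 7.7702 eV

7.7702


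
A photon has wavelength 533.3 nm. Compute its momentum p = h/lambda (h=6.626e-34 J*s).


p = h / lambda
= 6.626e-34 / (533.3e-9)
= 6.626e-34 / 5.3330e-07
= 1.2425e-27 kg*m/s

1.2425e-27


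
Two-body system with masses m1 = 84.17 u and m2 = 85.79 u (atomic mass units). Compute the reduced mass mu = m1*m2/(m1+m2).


mu = m1 * m2 / (m1 + m2)
= 84.17 * 85.79 / (84.17 + 85.79)
= 7220.9443 / 169.96
= 42.4861 u

42.4861


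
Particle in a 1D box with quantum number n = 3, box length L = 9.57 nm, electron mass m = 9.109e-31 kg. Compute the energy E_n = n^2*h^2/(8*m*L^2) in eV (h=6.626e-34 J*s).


E = n^2 * h^2 / (8 * m * L^2)
= 3^2 * (6.626e-34)^2 / (8 * 9.109e-31 * (9.57e-9)^2)
= 9 * 4.3904e-67 / (8 * 9.109e-31 * 9.1585e-17)
= 5.9205e-21 J
= 0.037 eV

0.037


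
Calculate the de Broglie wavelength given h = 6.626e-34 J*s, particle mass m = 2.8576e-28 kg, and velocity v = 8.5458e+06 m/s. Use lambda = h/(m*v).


lambda = h / (m * v)
= 6.626e-34 / (2.8576e-28 * 8.5458e+06)
= 6.626e-34 / 2.4420e-21
= 2.7133e-13 m

2.7133e-13


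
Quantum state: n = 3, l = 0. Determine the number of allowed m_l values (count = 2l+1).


m_l ranges from -l to +l in integer steps
So m_l goes from -0 to +0
Count = 2l + 1 = 2*0 + 1
= 1

1


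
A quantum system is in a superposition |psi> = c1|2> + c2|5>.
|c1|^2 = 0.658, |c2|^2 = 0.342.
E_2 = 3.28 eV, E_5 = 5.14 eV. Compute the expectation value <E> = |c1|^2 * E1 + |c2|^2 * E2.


<E> = |c1|^2 * E1 + |c2|^2 * E2
= 0.658 * 3.28 + 0.342 * 5.14
= 2.1582 + 1.7579
= 3.9161 eV

3.9161


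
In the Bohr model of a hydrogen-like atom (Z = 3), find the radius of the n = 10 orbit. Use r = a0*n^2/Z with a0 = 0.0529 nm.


r = a0 * n^2 / Z
= 0.0529 * 10^2 / 3
= 0.0529 * 100 / 3
= 1.7633 nm

1.7633


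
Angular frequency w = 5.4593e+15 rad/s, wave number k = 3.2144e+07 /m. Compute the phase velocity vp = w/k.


vp = w / k
= 5.4593e+15 / 3.2144e+07
= 1.6984e+08 m/s

1.6984e+08


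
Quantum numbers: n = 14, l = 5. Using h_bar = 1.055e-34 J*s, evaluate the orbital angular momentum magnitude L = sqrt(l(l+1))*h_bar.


L = sqrt(l*(l+1)) * h_bar
= sqrt(5 * 6) * 1.055e-34
= sqrt(30) * 1.055e-34
= 5.4772 * 1.055e-34
= 5.7785e-34 J*s

5.7785e-34


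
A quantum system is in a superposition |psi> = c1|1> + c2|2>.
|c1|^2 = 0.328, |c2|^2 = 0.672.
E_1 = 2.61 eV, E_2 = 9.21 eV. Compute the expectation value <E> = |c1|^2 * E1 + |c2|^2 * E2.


<E> = |c1|^2 * E1 + |c2|^2 * E2
= 0.328 * 2.61 + 0.672 * 9.21
= 0.8561 + 6.1891
= 7.0452 eV

7.0452


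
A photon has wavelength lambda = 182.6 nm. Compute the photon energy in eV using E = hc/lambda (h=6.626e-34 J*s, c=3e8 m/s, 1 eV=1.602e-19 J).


E = hc / lambda
= (6.626e-34)(3e8) / (182.6e-9)
= 1.9878e-25 / 1.8260e-07
= 1.0886e-18 J
Converting to eV: 1.0886e-18 / 1.602e-19
= 6.7953 eV

6.7953


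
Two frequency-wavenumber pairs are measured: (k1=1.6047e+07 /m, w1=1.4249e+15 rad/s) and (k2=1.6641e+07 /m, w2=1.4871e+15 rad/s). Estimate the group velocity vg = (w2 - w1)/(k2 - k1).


vg = (w2 - w1) / (k2 - k1)
= (1.4871e+15 - 1.4249e+15) / (1.6641e+07 - 1.6047e+07)
= 6.2200e+13 / 5.9400e+05
= 1.0471e+08 m/s

1.0471e+08


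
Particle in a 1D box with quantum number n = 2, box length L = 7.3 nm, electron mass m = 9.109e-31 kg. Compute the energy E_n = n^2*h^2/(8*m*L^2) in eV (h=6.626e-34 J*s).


E = n^2 * h^2 / (8 * m * L^2)
= 2^2 * (6.626e-34)^2 / (8 * 9.109e-31 * (7.3e-9)^2)
= 4 * 4.3904e-67 / (8 * 9.109e-31 * 5.3290e-17)
= 4.5223e-21 J
= 0.0282 eV

0.0282


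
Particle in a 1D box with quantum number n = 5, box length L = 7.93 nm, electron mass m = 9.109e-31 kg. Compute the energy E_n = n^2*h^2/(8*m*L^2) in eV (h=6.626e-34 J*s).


E = n^2 * h^2 / (8 * m * L^2)
= 5^2 * (6.626e-34)^2 / (8 * 9.109e-31 * (7.93e-9)^2)
= 25 * 4.3904e-67 / (8 * 9.109e-31 * 6.2885e-17)
= 2.3952e-20 J
= 0.1495 eV

0.1495


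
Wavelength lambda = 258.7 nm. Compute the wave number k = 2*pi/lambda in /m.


k = 2 * pi / lambda
= 6.2832 / (258.7e-9)
= 6.2832 / 2.5870e-07
= 2.4288e+07 /m

2.4288e+07


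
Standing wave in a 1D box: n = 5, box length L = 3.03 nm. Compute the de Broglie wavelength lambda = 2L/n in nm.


lambda = 2L / n
= 2 * 3.03 / 5
= 6.06 / 5
= 1.212 nm

1.212


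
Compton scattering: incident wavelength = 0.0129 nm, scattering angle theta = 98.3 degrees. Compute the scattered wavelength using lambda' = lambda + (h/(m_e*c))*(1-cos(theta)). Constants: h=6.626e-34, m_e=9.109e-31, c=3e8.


Compton wavelength: h/(m_e*c) = 2.4247e-12 m
d_lambda = 2.4247e-12 * (1 - cos(98.3 deg))
= 2.4247e-12 * 1.144356
= 2.7747e-12 m = 0.002775 nm
lambda' = 0.0129 + 0.002775
= 0.015675 nm

0.015675


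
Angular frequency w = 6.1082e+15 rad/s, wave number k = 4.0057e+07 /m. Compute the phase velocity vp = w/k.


vp = w / k
= 6.1082e+15 / 4.0057e+07
= 1.5249e+08 m/s

1.5249e+08


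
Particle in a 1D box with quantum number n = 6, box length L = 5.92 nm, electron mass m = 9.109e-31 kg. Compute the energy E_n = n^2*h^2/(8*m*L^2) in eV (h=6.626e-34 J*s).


E = n^2 * h^2 / (8 * m * L^2)
= 6^2 * (6.626e-34)^2 / (8 * 9.109e-31 * (5.92e-9)^2)
= 36 * 4.3904e-67 / (8 * 9.109e-31 * 3.5046e-17)
= 6.1887e-20 J
= 0.3863 eV

0.3863


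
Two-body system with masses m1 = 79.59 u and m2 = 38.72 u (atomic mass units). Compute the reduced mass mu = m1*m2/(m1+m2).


mu = m1 * m2 / (m1 + m2)
= 79.59 * 38.72 / (79.59 + 38.72)
= 3081.7248 / 118.31
= 26.0479 u

26.0479


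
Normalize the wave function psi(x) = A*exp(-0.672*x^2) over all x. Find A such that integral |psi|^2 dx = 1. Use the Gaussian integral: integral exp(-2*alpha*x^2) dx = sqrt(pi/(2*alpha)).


integral |psi|^2 dx = A^2 * sqrt(pi/(2*alpha)) = 1
A^2 = sqrt(2*alpha/pi)
= sqrt(2 * 0.672 / pi)
= 0.654071
A = sqrt(0.654071)
= 0.8087

0.8087


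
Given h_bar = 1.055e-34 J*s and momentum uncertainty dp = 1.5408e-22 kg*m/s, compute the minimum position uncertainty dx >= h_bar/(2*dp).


dx = h_bar / (2 * dp)
= 1.055e-34 / (2 * 1.5408e-22)
= 1.055e-34 / 3.0816e-22
= 3.4235e-13 m

3.4235e-13


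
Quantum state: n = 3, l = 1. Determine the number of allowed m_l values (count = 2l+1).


m_l ranges from -l to +l in integer steps
So m_l goes from -1 to +1
Count = 2l + 1 = 2*1 + 1
= 3

3


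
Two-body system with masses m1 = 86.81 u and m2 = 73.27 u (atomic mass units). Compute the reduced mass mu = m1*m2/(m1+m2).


mu = m1 * m2 / (m1 + m2)
= 86.81 * 73.27 / (86.81 + 73.27)
= 6360.5687 / 160.08
= 39.7337 u

39.7337


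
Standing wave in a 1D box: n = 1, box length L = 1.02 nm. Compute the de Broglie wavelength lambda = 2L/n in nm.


lambda = 2L / n
= 2 * 1.02 / 1
= 2.04 / 1
= 2.04 nm

2.04


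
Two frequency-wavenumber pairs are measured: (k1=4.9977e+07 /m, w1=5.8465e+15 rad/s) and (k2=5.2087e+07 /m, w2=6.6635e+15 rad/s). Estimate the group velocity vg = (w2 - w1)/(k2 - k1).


vg = (w2 - w1) / (k2 - k1)
= (6.6635e+15 - 5.8465e+15) / (5.2087e+07 - 4.9977e+07)
= 8.1700e+14 / 2.1100e+06
= 3.8720e+08 m/s

3.8720e+08


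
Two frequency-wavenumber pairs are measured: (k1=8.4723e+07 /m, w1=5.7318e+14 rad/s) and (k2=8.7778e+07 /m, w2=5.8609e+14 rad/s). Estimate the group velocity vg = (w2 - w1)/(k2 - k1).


vg = (w2 - w1) / (k2 - k1)
= (5.8609e+14 - 5.7318e+14) / (8.7778e+07 - 8.4723e+07)
= 1.2910e+13 / 3.0550e+06
= 4.2259e+06 m/s

4.2259e+06


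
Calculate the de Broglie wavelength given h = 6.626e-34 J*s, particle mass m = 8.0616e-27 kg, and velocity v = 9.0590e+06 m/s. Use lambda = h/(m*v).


lambda = h / (m * v)
= 6.626e-34 / (8.0616e-27 * 9.0590e+06)
= 6.626e-34 / 7.3030e-20
= 9.0730e-15 m

9.0730e-15


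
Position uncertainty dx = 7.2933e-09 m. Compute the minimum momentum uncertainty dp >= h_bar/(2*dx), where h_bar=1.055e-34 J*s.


dp = h_bar / (2 * dx)
= 1.055e-34 / (2 * 7.2933e-09)
= 1.055e-34 / 1.4587e-08
= 7.2327e-27 kg*m/s

7.2327e-27


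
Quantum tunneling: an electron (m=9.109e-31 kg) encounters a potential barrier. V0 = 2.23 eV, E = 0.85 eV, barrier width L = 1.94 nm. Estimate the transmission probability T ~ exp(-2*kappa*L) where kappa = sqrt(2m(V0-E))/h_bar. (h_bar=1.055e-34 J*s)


V0 - E = 1.38 eV = 2.2108e-19 J
kappa = sqrt(2 * m * (V0-E)) / h_bar
= sqrt(2 * 9.109e-31 * 2.2108e-19) / 1.055e-34
= 6.0155e+09 /m
2*kappa*L = 2 * 6.0155e+09 * 1.94e-9
= 23.34
T = exp(-23.34) = 7.304273e-11

7.304273e-11


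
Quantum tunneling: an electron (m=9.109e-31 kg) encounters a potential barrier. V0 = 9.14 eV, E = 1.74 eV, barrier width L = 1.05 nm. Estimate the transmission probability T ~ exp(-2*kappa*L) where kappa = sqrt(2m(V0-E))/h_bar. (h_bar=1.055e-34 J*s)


V0 - E = 7.4 eV = 1.1855e-18 J
kappa = sqrt(2 * m * (V0-E)) / h_bar
= sqrt(2 * 9.109e-31 * 1.1855e-18) / 1.055e-34
= 1.3930e+10 /m
2*kappa*L = 2 * 1.3930e+10 * 1.05e-9
= 29.2526
T = exp(-29.2526) = 1.975888e-13

1.975888e-13


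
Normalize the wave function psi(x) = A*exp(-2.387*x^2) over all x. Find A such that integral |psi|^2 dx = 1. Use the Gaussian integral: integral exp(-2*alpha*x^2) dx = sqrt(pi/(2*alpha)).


integral |psi|^2 dx = A^2 * sqrt(pi/(2*alpha)) = 1
A^2 = sqrt(2*alpha/pi)
= sqrt(2 * 2.387 / pi)
= 1.232725
A = sqrt(1.232725)
= 1.1103

1.1103


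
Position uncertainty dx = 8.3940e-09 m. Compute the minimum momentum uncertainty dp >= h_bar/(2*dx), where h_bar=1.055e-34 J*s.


dp = h_bar / (2 * dx)
= 1.055e-34 / (2 * 8.3940e-09)
= 1.055e-34 / 1.6788e-08
= 6.2843e-27 kg*m/s

6.2843e-27


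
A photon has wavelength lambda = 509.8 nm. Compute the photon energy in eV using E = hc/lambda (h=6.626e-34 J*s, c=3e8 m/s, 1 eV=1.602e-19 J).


E = hc / lambda
= (6.626e-34)(3e8) / (509.8e-9)
= 1.9878e-25 / 5.0980e-07
= 3.8992e-19 J
Converting to eV: 3.8992e-19 / 1.602e-19
= 2.4339 eV

2.4339


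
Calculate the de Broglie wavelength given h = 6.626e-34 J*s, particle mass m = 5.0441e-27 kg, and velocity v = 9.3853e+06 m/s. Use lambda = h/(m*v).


lambda = h / (m * v)
= 6.626e-34 / (5.0441e-27 * 9.3853e+06)
= 6.626e-34 / 4.7340e-20
= 1.3997e-14 m

1.3997e-14


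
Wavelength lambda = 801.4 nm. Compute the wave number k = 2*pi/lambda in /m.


k = 2 * pi / lambda
= 6.2832 / (801.4e-9)
= 6.2832 / 8.0140e-07
= 7.8403e+06 /m

7.8403e+06


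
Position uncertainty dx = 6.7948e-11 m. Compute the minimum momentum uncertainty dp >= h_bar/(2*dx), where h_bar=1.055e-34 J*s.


dp = h_bar / (2 * dx)
= 1.055e-34 / (2 * 6.7948e-11)
= 1.055e-34 / 1.3590e-10
= 7.7633e-25 kg*m/s

7.7633e-25


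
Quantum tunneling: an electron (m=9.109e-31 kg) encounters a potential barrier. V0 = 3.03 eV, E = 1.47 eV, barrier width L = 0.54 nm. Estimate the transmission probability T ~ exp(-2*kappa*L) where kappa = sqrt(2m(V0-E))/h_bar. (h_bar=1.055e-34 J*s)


V0 - E = 1.56 eV = 2.4991e-19 J
kappa = sqrt(2 * m * (V0-E)) / h_bar
= sqrt(2 * 9.109e-31 * 2.4991e-19) / 1.055e-34
= 6.3957e+09 /m
2*kappa*L = 2 * 6.3957e+09 * 0.54e-9
= 6.9074
T = exp(-6.9074) = 1.000346e-03

1.000346e-03


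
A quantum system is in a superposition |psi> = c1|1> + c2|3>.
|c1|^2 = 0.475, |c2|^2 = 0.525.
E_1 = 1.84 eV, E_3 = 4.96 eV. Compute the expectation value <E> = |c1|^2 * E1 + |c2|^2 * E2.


<E> = |c1|^2 * E1 + |c2|^2 * E2
= 0.475 * 1.84 + 0.525 * 4.96
= 0.874 + 2.604
= 3.478 eV

3.478


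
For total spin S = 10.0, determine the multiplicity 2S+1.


Spin multiplicity = 2S + 1
= 2 * 10.0 + 1
= 20.0 + 1
= 21

21


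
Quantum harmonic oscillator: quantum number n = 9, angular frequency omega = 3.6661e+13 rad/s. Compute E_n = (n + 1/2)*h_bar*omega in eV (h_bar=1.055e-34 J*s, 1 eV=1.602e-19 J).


E = (n + 1/2) * h_bar * omega
= (9 + 0.5) * 1.055e-34 * 3.6661e+13
= 9.5 * 3.8677e-21
= 3.6743e-20 J
= 0.2294 eV

0.2294


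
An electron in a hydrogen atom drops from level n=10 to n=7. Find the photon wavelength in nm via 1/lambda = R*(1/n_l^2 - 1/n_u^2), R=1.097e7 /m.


1/lambda = R * (1/n_l^2 - 1/n_u^2)
= 1.097e7 * (1/7^2 - 1/10^2)
= 1.097e7 * (0.020408 - 0.01)
= 1.097e7 * 0.010408
= 1.1418e+05 /m
lambda = 1 / 1.1418e+05 = 8758.2891 nm

8758.2891


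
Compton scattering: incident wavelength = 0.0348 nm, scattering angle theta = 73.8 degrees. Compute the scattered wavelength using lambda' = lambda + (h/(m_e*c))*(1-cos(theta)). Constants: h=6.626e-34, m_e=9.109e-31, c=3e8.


Compton wavelength: h/(m_e*c) = 2.4247e-12 m
d_lambda = 2.4247e-12 * (1 - cos(73.8 deg))
= 2.4247e-12 * 0.721009
= 1.7482e-12 m = 0.001748 nm
lambda' = 0.0348 + 0.001748
= 0.036548 nm

0.036548


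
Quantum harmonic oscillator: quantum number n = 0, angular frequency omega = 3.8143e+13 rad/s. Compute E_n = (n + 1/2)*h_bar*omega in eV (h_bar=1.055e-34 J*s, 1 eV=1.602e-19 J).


E = (n + 1/2) * h_bar * omega
= (0 + 0.5) * 1.055e-34 * 3.8143e+13
= 0.5 * 4.0241e-21
= 2.0120e-21 J
= 0.0126 eV

0.0126


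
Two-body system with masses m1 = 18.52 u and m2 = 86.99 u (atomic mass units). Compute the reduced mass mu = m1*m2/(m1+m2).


mu = m1 * m2 / (m1 + m2)
= 18.52 * 86.99 / (18.52 + 86.99)
= 1611.0548 / 105.51
= 15.2692 u

15.2692


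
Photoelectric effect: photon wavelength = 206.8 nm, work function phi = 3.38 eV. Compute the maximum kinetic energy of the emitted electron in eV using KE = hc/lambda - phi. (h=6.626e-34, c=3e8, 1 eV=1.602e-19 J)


E_photon = hc / lambda
= (6.626e-34)(3e8) / (206.8e-9)
= 9.6122e-19 J
= 6.0001 eV
KE = E_photon - phi
= 6.0001 - 3.38
= 2.6201 eV

2.6201


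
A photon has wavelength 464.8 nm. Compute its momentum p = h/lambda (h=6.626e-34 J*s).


p = h / lambda
= 6.626e-34 / (464.8e-9)
= 6.626e-34 / 4.6480e-07
= 1.4256e-27 kg*m/s

1.4256e-27


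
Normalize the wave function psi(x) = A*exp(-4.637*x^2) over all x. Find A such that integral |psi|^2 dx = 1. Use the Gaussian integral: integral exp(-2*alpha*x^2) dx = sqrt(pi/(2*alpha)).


integral |psi|^2 dx = A^2 * sqrt(pi/(2*alpha)) = 1
A^2 = sqrt(2*alpha/pi)
= sqrt(2 * 4.637 / pi)
= 1.71814
A = sqrt(1.71814)
= 1.3108

1.3108


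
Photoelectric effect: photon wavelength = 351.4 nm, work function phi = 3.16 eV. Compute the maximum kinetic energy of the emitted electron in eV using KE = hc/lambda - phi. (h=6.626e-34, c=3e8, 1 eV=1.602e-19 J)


E_photon = hc / lambda
= (6.626e-34)(3e8) / (351.4e-9)
= 5.6568e-19 J
= 3.5311 eV
KE = E_photon - phi
= 3.5311 - 3.16
= 0.3711 eV

0.3711


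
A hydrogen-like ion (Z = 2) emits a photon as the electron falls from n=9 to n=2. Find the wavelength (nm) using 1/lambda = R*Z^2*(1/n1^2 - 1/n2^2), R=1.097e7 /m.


1/lambda = R * Z^2 * (1/n1^2 - 1/n2^2)
= 1.097e7 * 2^2 * (1/2^2 - 1/9^2)
= 1.097e7 * 4 * (0.25 - 0.012346)
= 1.0428e+07 /m
lambda = 1 / 1.0428e+07
= 95.8932 nm

95.8932


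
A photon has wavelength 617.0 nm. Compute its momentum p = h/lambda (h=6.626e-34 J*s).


p = h / lambda
= 6.626e-34 / (617.0e-9)
= 6.626e-34 / 6.1700e-07
= 1.0739e-27 kg*m/s

1.0739e-27


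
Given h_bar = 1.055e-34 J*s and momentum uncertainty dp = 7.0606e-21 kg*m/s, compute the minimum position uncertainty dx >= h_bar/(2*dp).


dx = h_bar / (2 * dp)
= 1.055e-34 / (2 * 7.0606e-21)
= 1.055e-34 / 1.4121e-20
= 7.4710e-15 m

7.4710e-15


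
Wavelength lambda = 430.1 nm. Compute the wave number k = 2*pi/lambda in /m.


k = 2 * pi / lambda
= 6.2832 / (430.1e-9)
= 6.2832 / 4.3010e-07
= 1.4609e+07 /m

1.4609e+07


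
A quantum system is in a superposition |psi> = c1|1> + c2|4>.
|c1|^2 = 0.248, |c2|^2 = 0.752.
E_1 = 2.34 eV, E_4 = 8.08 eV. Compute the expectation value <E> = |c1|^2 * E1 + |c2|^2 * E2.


<E> = |c1|^2 * E1 + |c2|^2 * E2
= 0.248 * 2.34 + 0.752 * 8.08
= 0.5803 + 6.0762
= 6.6565 eV

6.6565


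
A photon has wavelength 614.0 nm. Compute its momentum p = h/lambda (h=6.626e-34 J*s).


p = h / lambda
= 6.626e-34 / (614.0e-9)
= 6.626e-34 / 6.1400e-07
= 1.0792e-27 kg*m/s

1.0792e-27


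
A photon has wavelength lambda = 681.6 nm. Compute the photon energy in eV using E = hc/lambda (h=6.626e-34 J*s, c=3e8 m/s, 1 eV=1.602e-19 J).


E = hc / lambda
= (6.626e-34)(3e8) / (681.6e-9)
= 1.9878e-25 / 6.8160e-07
= 2.9164e-19 J
Converting to eV: 2.9164e-19 / 1.602e-19
= 1.8205 eV

1.8205


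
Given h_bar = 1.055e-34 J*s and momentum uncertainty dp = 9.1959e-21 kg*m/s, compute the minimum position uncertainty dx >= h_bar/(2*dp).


dx = h_bar / (2 * dp)
= 1.055e-34 / (2 * 9.1959e-21)
= 1.055e-34 / 1.8392e-20
= 5.7363e-15 m

5.7363e-15


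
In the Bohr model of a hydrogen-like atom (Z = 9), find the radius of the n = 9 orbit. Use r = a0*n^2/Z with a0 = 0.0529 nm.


r = a0 * n^2 / Z
= 0.0529 * 9^2 / 9
= 0.0529 * 81 / 9
= 0.4761 nm

0.4761


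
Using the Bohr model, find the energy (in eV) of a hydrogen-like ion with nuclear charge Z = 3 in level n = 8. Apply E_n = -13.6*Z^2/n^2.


E_n = -13.6 * Z^2 / n^2
= -13.6 * 3^2 / 8^2
= -13.6 * 9 / 64
= -1.9125 eV

-1.9125


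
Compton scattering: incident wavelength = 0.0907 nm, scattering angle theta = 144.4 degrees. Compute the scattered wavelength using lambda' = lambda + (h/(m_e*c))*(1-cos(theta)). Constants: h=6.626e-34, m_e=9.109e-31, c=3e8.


Compton wavelength: h/(m_e*c) = 2.4247e-12 m
d_lambda = 2.4247e-12 * (1 - cos(144.4 deg))
= 2.4247e-12 * 1.813101
= 4.3962e-12 m = 0.004396 nm
lambda' = 0.0907 + 0.004396
= 0.095096 nm

0.095096


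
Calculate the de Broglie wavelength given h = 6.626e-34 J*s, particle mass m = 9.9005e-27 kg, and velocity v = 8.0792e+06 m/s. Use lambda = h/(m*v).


lambda = h / (m * v)
= 6.626e-34 / (9.9005e-27 * 8.0792e+06)
= 6.626e-34 / 7.9988e-20
= 8.2837e-15 m

8.2837e-15


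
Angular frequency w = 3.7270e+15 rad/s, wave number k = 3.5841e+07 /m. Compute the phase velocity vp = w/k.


vp = w / k
= 3.7270e+15 / 3.5841e+07
= 1.0399e+08 m/s

1.0399e+08


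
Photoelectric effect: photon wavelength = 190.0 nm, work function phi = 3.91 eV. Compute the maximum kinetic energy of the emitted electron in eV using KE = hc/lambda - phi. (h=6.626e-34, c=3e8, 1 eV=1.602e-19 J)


E_photon = hc / lambda
= (6.626e-34)(3e8) / (190.0e-9)
= 1.0462e-18 J
= 6.5307 eV
KE = E_photon - phi
= 6.5307 - 3.91
= 2.6207 eV

2.6207


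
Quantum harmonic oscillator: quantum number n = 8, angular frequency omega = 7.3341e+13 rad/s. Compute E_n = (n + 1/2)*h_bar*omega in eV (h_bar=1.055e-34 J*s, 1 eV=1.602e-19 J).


E = (n + 1/2) * h_bar * omega
= (8 + 0.5) * 1.055e-34 * 7.3341e+13
= 8.5 * 7.7375e-21
= 6.5769e-20 J
= 0.4105 eV

0.4105


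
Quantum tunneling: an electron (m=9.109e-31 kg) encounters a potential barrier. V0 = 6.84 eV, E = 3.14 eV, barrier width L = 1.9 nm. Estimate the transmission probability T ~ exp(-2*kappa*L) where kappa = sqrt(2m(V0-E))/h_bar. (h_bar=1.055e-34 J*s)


V0 - E = 3.7 eV = 5.9274e-19 J
kappa = sqrt(2 * m * (V0-E)) / h_bar
= sqrt(2 * 9.109e-31 * 5.9274e-19) / 1.055e-34
= 9.8499e+09 /m
2*kappa*L = 2 * 9.8499e+09 * 1.9e-9
= 37.4295
T = exp(-37.4295) = 5.553803e-17

5.553803e-17


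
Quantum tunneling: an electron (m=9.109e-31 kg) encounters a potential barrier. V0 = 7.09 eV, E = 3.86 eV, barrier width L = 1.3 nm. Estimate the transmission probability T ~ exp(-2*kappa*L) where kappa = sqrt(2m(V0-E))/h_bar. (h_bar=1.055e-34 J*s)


V0 - E = 3.23 eV = 5.1745e-19 J
kappa = sqrt(2 * m * (V0-E)) / h_bar
= sqrt(2 * 9.109e-31 * 5.1745e-19) / 1.055e-34
= 9.2030e+09 /m
2*kappa*L = 2 * 9.2030e+09 * 1.3e-9
= 23.9279
T = exp(-23.9279) = 4.057560e-11

4.057560e-11


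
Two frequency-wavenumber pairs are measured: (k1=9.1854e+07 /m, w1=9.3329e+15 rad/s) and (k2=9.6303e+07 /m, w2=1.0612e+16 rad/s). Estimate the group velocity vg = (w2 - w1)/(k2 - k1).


vg = (w2 - w1) / (k2 - k1)
= (1.0612e+16 - 9.3329e+15) / (9.6303e+07 - 9.1854e+07)
= 1.2791e+15 / 4.4490e+06
= 2.8750e+08 m/s

2.8750e+08


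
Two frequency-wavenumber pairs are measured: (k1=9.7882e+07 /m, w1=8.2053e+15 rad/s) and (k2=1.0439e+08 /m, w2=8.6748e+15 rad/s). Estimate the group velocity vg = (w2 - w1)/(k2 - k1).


vg = (w2 - w1) / (k2 - k1)
= (8.6748e+15 - 8.2053e+15) / (1.0439e+08 - 9.7882e+07)
= 4.6950e+14 / 6.5080e+06
= 7.2142e+07 m/s

7.2142e+07


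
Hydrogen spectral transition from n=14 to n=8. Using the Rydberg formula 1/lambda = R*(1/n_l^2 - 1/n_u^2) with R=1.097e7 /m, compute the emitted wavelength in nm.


1/lambda = R * (1/n_l^2 - 1/n_u^2)
= 1.097e7 * (1/8^2 - 1/14^2)
= 1.097e7 * (0.015625 - 0.005102)
= 1.097e7 * 0.010523
= 1.1544e+05 /m
lambda = 1 / 1.1544e+05 = 8662.7441 nm

8662.7441


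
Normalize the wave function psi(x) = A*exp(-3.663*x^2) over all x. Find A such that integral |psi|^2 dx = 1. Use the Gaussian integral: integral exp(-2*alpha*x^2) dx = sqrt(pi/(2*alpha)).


integral |psi|^2 dx = A^2 * sqrt(pi/(2*alpha)) = 1
A^2 = sqrt(2*alpha/pi)
= sqrt(2 * 3.663 / pi)
= 1.527069
A = sqrt(1.527069)
= 1.2357

1.2357


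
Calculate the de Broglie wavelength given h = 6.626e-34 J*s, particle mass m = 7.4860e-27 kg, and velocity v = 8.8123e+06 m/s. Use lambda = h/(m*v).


lambda = h / (m * v)
= 6.626e-34 / (7.4860e-27 * 8.8123e+06)
= 6.626e-34 / 6.5969e-20
= 1.0044e-14 m

1.0044e-14


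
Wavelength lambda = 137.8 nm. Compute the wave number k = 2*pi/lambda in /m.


k = 2 * pi / lambda
= 6.2832 / (137.8e-9)
= 6.2832 / 1.3780e-07
= 4.5596e+07 /m

4.5596e+07


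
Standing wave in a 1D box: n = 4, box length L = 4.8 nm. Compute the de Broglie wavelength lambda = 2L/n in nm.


lambda = 2L / n
= 2 * 4.8 / 4
= 9.6 / 4
= 2.4 nm

2.4


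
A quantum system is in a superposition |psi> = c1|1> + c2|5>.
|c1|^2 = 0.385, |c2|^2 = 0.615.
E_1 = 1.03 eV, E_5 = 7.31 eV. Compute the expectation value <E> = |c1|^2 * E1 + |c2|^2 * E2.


<E> = |c1|^2 * E1 + |c2|^2 * E2
= 0.385 * 1.03 + 0.615 * 7.31
= 0.3966 + 4.4956
= 4.8922 eV

4.8922


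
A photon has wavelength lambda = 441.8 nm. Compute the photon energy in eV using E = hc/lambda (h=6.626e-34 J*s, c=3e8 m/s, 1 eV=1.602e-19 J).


E = hc / lambda
= (6.626e-34)(3e8) / (441.8e-9)
= 1.9878e-25 / 4.4180e-07
= 4.4993e-19 J
Converting to eV: 4.4993e-19 / 1.602e-19
= 2.8086 eV

2.8086


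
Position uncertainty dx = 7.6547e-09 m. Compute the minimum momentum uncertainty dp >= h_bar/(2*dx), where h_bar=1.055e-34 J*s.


dp = h_bar / (2 * dx)
= 1.055e-34 / (2 * 7.6547e-09)
= 1.055e-34 / 1.5309e-08
= 6.8912e-27 kg*m/s

6.8912e-27


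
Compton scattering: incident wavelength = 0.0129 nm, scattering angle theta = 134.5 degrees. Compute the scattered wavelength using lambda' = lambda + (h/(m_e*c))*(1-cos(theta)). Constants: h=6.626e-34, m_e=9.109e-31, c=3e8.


Compton wavelength: h/(m_e*c) = 2.4247e-12 m
d_lambda = 2.4247e-12 * (1 - cos(134.5 deg))
= 2.4247e-12 * 1.700909
= 4.1242e-12 m = 0.004124 nm
lambda' = 0.0129 + 0.004124
= 0.017024 nm

0.017024


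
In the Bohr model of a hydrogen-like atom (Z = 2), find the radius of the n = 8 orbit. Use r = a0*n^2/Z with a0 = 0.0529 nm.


r = a0 * n^2 / Z
= 0.0529 * 8^2 / 2
= 0.0529 * 64 / 2
= 1.6928 nm

1.6928


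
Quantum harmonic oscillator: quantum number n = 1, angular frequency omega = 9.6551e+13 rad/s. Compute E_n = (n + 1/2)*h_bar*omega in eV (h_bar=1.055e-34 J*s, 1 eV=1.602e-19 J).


E = (n + 1/2) * h_bar * omega
= (1 + 0.5) * 1.055e-34 * 9.6551e+13
= 1.5 * 1.0186e-20
= 1.5279e-20 J
= 0.0954 eV

0.0954


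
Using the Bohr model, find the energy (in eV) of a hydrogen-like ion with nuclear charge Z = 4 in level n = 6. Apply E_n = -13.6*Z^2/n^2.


E_n = -13.6 * Z^2 / n^2
= -13.6 * 4^2 / 6^2
= -13.6 * 16 / 36
= -6.0444 eV

-6.0444


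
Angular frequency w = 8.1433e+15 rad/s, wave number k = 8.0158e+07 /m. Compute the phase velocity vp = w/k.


vp = w / k
= 8.1433e+15 / 8.0158e+07
= 1.0159e+08 m/s

1.0159e+08


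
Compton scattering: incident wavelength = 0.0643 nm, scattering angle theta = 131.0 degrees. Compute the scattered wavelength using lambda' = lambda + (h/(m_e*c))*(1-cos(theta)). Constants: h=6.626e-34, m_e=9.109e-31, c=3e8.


Compton wavelength: h/(m_e*c) = 2.4247e-12 m
d_lambda = 2.4247e-12 * (1 - cos(131.0 deg))
= 2.4247e-12 * 1.656059
= 4.0155e-12 m = 0.004015 nm
lambda' = 0.0643 + 0.004015
= 0.068315 nm

0.068315


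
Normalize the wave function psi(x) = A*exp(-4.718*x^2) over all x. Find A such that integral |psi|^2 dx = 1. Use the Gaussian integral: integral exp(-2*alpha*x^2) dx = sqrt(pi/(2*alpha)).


integral |psi|^2 dx = A^2 * sqrt(pi/(2*alpha)) = 1
A^2 = sqrt(2*alpha/pi)
= sqrt(2 * 4.718 / pi)
= 1.733082
A = sqrt(1.733082)
= 1.3165

1.3165


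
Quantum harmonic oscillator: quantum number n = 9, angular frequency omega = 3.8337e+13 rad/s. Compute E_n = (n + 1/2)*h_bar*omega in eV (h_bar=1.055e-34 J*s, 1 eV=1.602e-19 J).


E = (n + 1/2) * h_bar * omega
= (9 + 0.5) * 1.055e-34 * 3.8337e+13
= 9.5 * 4.0446e-21
= 3.8423e-20 J
= 0.2398 eV

0.2398


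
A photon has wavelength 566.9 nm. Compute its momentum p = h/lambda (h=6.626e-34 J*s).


p = h / lambda
= 6.626e-34 / (566.9e-9)
= 6.626e-34 / 5.6690e-07
= 1.1688e-27 kg*m/s

1.1688e-27


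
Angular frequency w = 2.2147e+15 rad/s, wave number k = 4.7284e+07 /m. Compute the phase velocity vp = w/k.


vp = w / k
= 2.2147e+15 / 4.7284e+07
= 4.6838e+07 m/s

4.6838e+07


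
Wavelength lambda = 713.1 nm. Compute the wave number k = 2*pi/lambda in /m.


k = 2 * pi / lambda
= 6.2832 / (713.1e-9)
= 6.2832 / 7.1310e-07
= 8.8111e+06 /m

8.8111e+06


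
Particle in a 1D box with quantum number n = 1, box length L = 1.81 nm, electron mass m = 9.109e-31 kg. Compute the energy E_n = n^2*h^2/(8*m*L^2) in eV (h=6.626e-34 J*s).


E = n^2 * h^2 / (8 * m * L^2)
= 1^2 * (6.626e-34)^2 / (8 * 9.109e-31 * (1.81e-9)^2)
= 1 * 4.3904e-67 / (8 * 9.109e-31 * 3.2761e-18)
= 1.8390e-20 J
= 0.1148 eV

0.1148


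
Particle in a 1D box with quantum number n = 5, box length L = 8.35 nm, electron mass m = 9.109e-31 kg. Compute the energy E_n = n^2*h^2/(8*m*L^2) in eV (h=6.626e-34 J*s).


E = n^2 * h^2 / (8 * m * L^2)
= 5^2 * (6.626e-34)^2 / (8 * 9.109e-31 * (8.35e-9)^2)
= 25 * 4.3904e-67 / (8 * 9.109e-31 * 6.9723e-17)
= 2.1603e-20 J
= 0.1348 eV

0.1348


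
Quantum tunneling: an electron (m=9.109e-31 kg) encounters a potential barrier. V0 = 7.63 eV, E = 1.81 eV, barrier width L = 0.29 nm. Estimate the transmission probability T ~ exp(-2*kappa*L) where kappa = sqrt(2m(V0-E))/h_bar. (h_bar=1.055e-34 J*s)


V0 - E = 5.82 eV = 9.3236e-19 J
kappa = sqrt(2 * m * (V0-E)) / h_bar
= sqrt(2 * 9.109e-31 * 9.3236e-19) / 1.055e-34
= 1.2354e+10 /m
2*kappa*L = 2 * 1.2354e+10 * 0.29e-9
= 7.165
T = exp(-7.165) = 7.731479e-04

7.731479e-04


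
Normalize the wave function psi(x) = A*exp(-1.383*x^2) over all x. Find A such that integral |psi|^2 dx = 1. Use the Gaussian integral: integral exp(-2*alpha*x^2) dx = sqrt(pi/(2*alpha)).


integral |psi|^2 dx = A^2 * sqrt(pi/(2*alpha)) = 1
A^2 = sqrt(2*alpha/pi)
= sqrt(2 * 1.383 / pi)
= 0.93832
A = sqrt(0.93832)
= 0.9687

0.9687


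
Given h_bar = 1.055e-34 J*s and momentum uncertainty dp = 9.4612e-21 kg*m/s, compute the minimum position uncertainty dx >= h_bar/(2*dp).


dx = h_bar / (2 * dp)
= 1.055e-34 / (2 * 9.4612e-21)
= 1.055e-34 / 1.8922e-20
= 5.5754e-15 m

5.5754e-15


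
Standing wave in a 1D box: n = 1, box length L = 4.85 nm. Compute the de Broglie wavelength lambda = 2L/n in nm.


lambda = 2L / n
= 2 * 4.85 / 1
= 9.7 / 1
= 9.7 nm

9.7


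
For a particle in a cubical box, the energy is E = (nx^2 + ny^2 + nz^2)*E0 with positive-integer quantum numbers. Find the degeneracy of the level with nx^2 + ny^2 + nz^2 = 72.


Enumerate all (nx, ny, nz) with nx^2 + ny^2 + nz^2 = 72:
(2,2,8)
(2,8,2)
(8,2,2)
Total degeneracy = 3

3


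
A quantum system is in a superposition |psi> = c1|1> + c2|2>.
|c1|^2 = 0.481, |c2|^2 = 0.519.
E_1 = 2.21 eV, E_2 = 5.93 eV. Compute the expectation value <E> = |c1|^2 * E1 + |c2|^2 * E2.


<E> = |c1|^2 * E1 + |c2|^2 * E2
= 0.481 * 2.21 + 0.519 * 5.93
= 1.063 + 3.0777
= 4.1407 eV

4.1407


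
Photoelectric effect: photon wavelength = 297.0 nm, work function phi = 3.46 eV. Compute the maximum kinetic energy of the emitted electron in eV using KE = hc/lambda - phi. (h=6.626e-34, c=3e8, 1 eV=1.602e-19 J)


E_photon = hc / lambda
= (6.626e-34)(3e8) / (297.0e-9)
= 6.6929e-19 J
= 4.1779 eV
KE = E_photon - phi
= 4.1779 - 3.46
= 0.7179 eV

0.7179


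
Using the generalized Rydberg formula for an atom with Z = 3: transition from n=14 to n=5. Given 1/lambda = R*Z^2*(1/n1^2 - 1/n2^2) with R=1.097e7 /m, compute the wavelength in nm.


1/lambda = R * Z^2 * (1/n1^2 - 1/n2^2)
= 1.097e7 * 3^2 * (1/5^2 - 1/14^2)
= 1.097e7 * 9 * (0.04 - 0.005102)
= 3.4455e+06 /m
lambda = 1 / 3.4455e+06
= 290.2357 nm

290.2357


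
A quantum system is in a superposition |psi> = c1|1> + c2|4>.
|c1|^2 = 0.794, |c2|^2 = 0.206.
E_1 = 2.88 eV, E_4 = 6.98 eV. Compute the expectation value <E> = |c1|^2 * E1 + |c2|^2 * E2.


<E> = |c1|^2 * E1 + |c2|^2 * E2
= 0.794 * 2.88 + 0.206 * 6.98
= 2.2867 + 1.4379
= 3.7246 eV

3.7246


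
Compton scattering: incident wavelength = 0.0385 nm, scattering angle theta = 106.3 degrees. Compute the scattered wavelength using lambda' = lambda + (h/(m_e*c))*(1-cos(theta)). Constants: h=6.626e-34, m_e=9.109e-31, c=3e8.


Compton wavelength: h/(m_e*c) = 2.4247e-12 m
d_lambda = 2.4247e-12 * (1 - cos(106.3 deg))
= 2.4247e-12 * 1.280667
= 3.1052e-12 m = 0.003105 nm
lambda' = 0.0385 + 0.003105
= 0.041605 nm

0.041605


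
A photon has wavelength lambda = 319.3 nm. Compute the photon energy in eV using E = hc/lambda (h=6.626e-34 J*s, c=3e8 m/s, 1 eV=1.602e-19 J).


E = hc / lambda
= (6.626e-34)(3e8) / (319.3e-9)
= 1.9878e-25 / 3.1930e-07
= 6.2255e-19 J
Converting to eV: 6.2255e-19 / 1.602e-19
= 3.8861 eV

3.8861


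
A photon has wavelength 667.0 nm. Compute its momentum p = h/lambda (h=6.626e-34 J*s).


p = h / lambda
= 6.626e-34 / (667.0e-9)
= 6.626e-34 / 6.6700e-07
= 9.9340e-28 kg*m/s

9.9340e-28


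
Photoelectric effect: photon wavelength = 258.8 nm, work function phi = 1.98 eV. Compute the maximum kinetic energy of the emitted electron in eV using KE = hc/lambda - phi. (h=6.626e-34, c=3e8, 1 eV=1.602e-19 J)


E_photon = hc / lambda
= (6.626e-34)(3e8) / (258.8e-9)
= 7.6808e-19 J
= 4.7945 eV
KE = E_photon - phi
= 4.7945 - 1.98
= 2.8145 eV

2.8145


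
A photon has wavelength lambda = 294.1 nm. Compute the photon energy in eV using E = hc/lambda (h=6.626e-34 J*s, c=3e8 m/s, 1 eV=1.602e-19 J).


E = hc / lambda
= (6.626e-34)(3e8) / (294.1e-9)
= 1.9878e-25 / 2.9410e-07
= 6.7589e-19 J
Converting to eV: 6.7589e-19 / 1.602e-19
= 4.2191 eV

4.2191


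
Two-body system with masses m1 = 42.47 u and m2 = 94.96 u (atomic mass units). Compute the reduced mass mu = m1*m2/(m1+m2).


mu = m1 * m2 / (m1 + m2)
= 42.47 * 94.96 / (42.47 + 94.96)
= 4032.9512 / 137.43
= 29.3455 u

29.3455


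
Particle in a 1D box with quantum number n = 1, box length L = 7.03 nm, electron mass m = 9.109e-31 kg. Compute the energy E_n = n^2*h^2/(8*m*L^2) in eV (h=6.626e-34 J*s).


E = n^2 * h^2 / (8 * m * L^2)
= 1^2 * (6.626e-34)^2 / (8 * 9.109e-31 * (7.03e-9)^2)
= 1 * 4.3904e-67 / (8 * 9.109e-31 * 4.9421e-17)
= 1.2191e-21 J
= 0.0076 eV

0.0076


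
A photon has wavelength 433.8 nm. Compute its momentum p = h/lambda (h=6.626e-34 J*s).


p = h / lambda
= 6.626e-34 / (433.8e-9)
= 6.626e-34 / 4.3380e-07
= 1.5274e-27 kg*m/s

1.5274e-27


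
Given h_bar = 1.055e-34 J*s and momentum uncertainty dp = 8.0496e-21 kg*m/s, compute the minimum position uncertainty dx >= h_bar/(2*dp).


dx = h_bar / (2 * dp)
= 1.055e-34 / (2 * 8.0496e-21)
= 1.055e-34 / 1.6099e-20
= 6.5531e-15 m

6.5531e-15


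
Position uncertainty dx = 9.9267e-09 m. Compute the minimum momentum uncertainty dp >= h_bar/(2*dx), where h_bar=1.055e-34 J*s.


dp = h_bar / (2 * dx)
= 1.055e-34 / (2 * 9.9267e-09)
= 1.055e-34 / 1.9853e-08
= 5.3140e-27 kg*m/s

5.3140e-27


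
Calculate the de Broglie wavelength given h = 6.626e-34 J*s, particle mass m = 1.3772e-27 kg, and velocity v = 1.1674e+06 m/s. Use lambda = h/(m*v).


lambda = h / (m * v)
= 6.626e-34 / (1.3772e-27 * 1.1674e+06)
= 6.626e-34 / 1.6077e-21
= 4.1213e-13 m

4.1213e-13


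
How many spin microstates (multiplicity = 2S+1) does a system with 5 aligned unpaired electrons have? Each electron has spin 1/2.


Total spin S = N * (1/2) = 5 * 0.5 = 2.5
Spin multiplicity = 2S + 1
= 2 * 2.5 + 1
= 6

6


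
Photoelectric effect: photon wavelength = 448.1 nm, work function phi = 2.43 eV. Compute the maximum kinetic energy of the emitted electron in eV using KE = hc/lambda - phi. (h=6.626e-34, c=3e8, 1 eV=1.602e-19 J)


E_photon = hc / lambda
= (6.626e-34)(3e8) / (448.1e-9)
= 4.4361e-19 J
= 2.7691 eV
KE = E_photon - phi
= 2.7691 - 2.43
= 0.3391 eV

0.3391


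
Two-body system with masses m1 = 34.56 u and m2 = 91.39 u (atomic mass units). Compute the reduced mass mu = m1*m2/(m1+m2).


mu = m1 * m2 / (m1 + m2)
= 34.56 * 91.39 / (34.56 + 91.39)
= 3158.4384 / 125.95
= 25.0769 u

25.0769


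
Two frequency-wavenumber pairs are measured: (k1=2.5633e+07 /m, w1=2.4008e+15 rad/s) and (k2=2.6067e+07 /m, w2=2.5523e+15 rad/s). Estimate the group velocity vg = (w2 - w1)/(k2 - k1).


vg = (w2 - w1) / (k2 - k1)
= (2.5523e+15 - 2.4008e+15) / (2.6067e+07 - 2.5633e+07)
= 1.5150e+14 / 4.3400e+05
= 3.4908e+08 m/s

3.4908e+08


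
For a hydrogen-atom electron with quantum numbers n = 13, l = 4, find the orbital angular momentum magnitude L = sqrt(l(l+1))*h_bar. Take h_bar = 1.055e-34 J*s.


L = sqrt(l*(l+1)) * h_bar
= sqrt(4 * 5) * 1.055e-34
= sqrt(20) * 1.055e-34
= 4.4721 * 1.055e-34
= 4.7181e-34 J*s

4.7181e-34


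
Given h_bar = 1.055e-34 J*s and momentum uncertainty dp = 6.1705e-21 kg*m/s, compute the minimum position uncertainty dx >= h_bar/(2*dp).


dx = h_bar / (2 * dp)
= 1.055e-34 / (2 * 6.1705e-21)
= 1.055e-34 / 1.2341e-20
= 8.5487e-15 m

8.5487e-15


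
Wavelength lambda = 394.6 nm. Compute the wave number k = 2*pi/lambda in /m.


k = 2 * pi / lambda
= 6.2832 / (394.6e-9)
= 6.2832 / 3.9460e-07
= 1.5923e+07 /m

1.5923e+07


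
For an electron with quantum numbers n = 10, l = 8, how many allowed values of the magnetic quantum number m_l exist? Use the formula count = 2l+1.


m_l ranges from -l to +l in integer steps
So m_l goes from -8 to +8
Count = 2l + 1 = 2*8 + 1
= 17

17


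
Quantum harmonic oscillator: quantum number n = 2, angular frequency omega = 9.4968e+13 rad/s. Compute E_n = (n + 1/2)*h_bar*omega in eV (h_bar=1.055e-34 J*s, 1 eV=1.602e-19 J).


E = (n + 1/2) * h_bar * omega
= (2 + 0.5) * 1.055e-34 * 9.4968e+13
= 2.5 * 1.0019e-20
= 2.5048e-20 J
= 0.1564 eV

0.1564


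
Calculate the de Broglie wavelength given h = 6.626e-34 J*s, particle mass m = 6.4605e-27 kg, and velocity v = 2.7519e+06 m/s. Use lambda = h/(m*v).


lambda = h / (m * v)
= 6.626e-34 / (6.4605e-27 * 2.7519e+06)
= 6.626e-34 / 1.7779e-20
= 3.7269e-14 m

3.7269e-14


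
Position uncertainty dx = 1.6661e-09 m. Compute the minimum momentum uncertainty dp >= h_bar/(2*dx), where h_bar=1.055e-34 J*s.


dp = h_bar / (2 * dx)
= 1.055e-34 / (2 * 1.6661e-09)
= 1.055e-34 / 3.3322e-09
= 3.1661e-26 kg*m/s

3.1661e-26


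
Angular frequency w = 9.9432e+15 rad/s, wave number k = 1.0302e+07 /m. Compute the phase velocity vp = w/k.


vp = w / k
= 9.9432e+15 / 1.0302e+07
= 9.6517e+08 m/s

9.6517e+08


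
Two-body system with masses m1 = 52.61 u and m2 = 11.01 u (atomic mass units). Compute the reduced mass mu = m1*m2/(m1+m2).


mu = m1 * m2 / (m1 + m2)
= 52.61 * 11.01 / (52.61 + 11.01)
= 579.2361 / 63.62
= 9.1046 u

9.1046


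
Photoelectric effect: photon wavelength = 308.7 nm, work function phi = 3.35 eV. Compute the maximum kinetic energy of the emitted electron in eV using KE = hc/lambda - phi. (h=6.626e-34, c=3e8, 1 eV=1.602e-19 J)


E_photon = hc / lambda
= (6.626e-34)(3e8) / (308.7e-9)
= 6.4393e-19 J
= 4.0195 eV
KE = E_photon - phi
= 4.0195 - 3.35
= 0.6695 eV

0.6695


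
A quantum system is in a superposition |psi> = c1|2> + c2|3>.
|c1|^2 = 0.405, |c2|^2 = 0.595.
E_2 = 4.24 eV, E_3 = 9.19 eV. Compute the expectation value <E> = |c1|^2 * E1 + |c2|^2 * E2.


<E> = |c1|^2 * E1 + |c2|^2 * E2
= 0.405 * 4.24 + 0.595 * 9.19
= 1.7172 + 5.468
= 7.1852 eV

7.1852


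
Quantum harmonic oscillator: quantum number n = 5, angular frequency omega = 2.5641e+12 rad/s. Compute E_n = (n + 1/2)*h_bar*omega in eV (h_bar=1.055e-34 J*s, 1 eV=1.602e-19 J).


E = (n + 1/2) * h_bar * omega
= (5 + 0.5) * 1.055e-34 * 2.5641e+12
= 5.5 * 2.7051e-22
= 1.4878e-21 J
= 0.0093 eV

0.0093
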